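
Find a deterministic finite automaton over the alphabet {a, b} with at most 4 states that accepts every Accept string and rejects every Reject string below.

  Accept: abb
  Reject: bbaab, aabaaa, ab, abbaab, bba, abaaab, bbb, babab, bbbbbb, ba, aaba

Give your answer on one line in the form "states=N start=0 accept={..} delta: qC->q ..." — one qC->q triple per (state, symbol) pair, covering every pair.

Fold the examples into a partial DFA from state 0: repeatedly fix the first undefined (state, symbol) met by the shortest-then-alphabetical prefix, trying targets in increasing order and rejecting any under which an Accept and a Reject string meet in one state with the same remainder; add a state when all current targets are rejected. Accepting states are where Accept strings end.
a: 0a undefined. 0a->0: ok.
b: 0b undefined. 0b->0: no, abb/bbaab meet in 0. Open state 1: 0b->1.
ba: 1a undefined. 1a->0: ok.
bb: 1b undefined. 1b->0: no, abb/aabaaa meet in 0. 1b->1: no, abb/bbaab meet in 1. Open state 2: 1b->2.
bba: 2a undefined. 2a->0: ok.
bbb: 2b undefined. 2b->0: ok.
All examples now run through 3 states with every (state, symbol) defined. Accept strings end in {2}, Reject strings end in {0,1}; accept={2}.

states=3 start=0 accept={2} delta: 0a->0 0b->1 1a->0 1b->2 2a->0 2b->0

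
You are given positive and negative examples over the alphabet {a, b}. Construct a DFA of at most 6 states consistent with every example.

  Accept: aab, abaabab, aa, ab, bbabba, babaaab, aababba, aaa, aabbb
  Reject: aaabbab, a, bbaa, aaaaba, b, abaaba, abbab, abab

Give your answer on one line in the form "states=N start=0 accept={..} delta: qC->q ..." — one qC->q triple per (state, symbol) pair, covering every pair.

states=5 start=0 accept={2,3} delta: 0a->1 0b->1 1a->2 1b->2 2a->3 2b->2 3a->4 3b->1 4a->1 4b->0

Fold the examples into a partial DFA from state 0: repeatedly fix the first undefined (state, symbol) met by the shortest-then-alphabetical prefix, trying targets in increasing order and rejecting any under which an Accept and a Reject string meet in one state with the same remainder; add a state when all current targets are rejected. Accepting states are where Accept strings end.
a: 0a undefined. 0a->0: no, aab/b meet in 0 with "b" left. Open state 1: 0a->1.
b: 0b undefined. 0b->0: no, aa/bbaa meet in 1 with "a" left. 0b->1: ok.
aa: 1a undefined. 1a->0: no, aab/a meet in 1. 1a->1: no, aa/a meet in 1. Open state 2: 1a->2.
ab: 1b undefined. 1b->0: no, aab/abbab meet in 2 with "b" left. 1b->1: no, aab/abbab meet in 2 with "b" left. 1b->2: ok.
aaa: 2a undefined. 2a->0: no, abaabab/aaabbab meet in 1. 2a->1: no, abaabab/aaabbab meet in 2 with "bab" left. 2a->2: no, aab/abab meet in 2 with "b" left. Open state 3: 2a->3.
aab: 2b undefined. 2b->0: no, aa/abbab meet in 2. 2b->1: no, aab/a meet in 1. 2b->2: ok.
aaaa: 3a undefined. 3a->0: no, aab/aaaaba meet in 2. 3a->1: no, abaabab/abbab meet in 3 with "b" left. 3a->2: no, aab/bbaa meet in 2. 3a->3: no, babaaab/abbab meet in 3 with "b" left. Open state 4: 3a->4.
aaab: 3b undefined. 3b->0: no, aab/aaabbab meet in 2. 3b->1: ok.
aaaab: 4b undefined. 4b->0: ok.
babaaa: 4a undefined. 4a->0: no, babaaab/aaabbab meet in 1. 4a->1: ok.
All examples now run through 5 states with every (state, symbol) defined. Accept strings end in {2,3}, Reject strings end in {1,4}; accept={2,3}.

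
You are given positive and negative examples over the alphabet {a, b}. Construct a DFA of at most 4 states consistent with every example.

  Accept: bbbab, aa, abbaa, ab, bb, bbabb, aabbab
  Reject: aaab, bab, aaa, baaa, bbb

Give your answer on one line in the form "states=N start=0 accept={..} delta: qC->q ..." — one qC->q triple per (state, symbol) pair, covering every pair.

Grow the machine one transition at a time. Run the examples from 0; the earliest place one falls off (shortest prefix, ties alphabetical) gets sent to the lowest-numbered state that keeps every Accept/Reject pair distinguishable — a pair clashes when both reach the same state with identical unread suffix — and to a fresh state only if none does.
a: 0a undefined. 0a->0: no, aa/aaa meet in 0. Open state 1: 0a->1.
b: 0b undefined. 0b->0: no, bbbab/bab meet in 1 with "b" left. 0b->1: ok.
aa: 1a undefined. 1a->0: no, aa/baaa meet in 0. 1a->1: no, aa/aaa meet in 1. Open state 2: 1a->2.
ab: 1b undefined. 1b->0: no, bbbab/bab meet in 2 with "b" left. 1b->1: no, bbbab/bab meet in 2 with "b" left. 1b->2: ok.
aaa: 2a undefined. 2a->0: ok.
aab: 2b undefined. 2b->0: no, aabbab/bab meet in 0. 2b->1: no, bbbab/aaab meet in 1. 2b->2: no, bbbab/aaab meet in 1. Open state 3: 2b->3.
aabb: 3b undefined. 3b->0: ok.
abba: 3a undefined. 3a->0: no, bbbab/aaab meet in 1. 3a->1: ok.
All examples now run through 4 states with every (state, symbol) defined. Accept strings end in {2}, Reject strings end in {0,1,3}; accept={2}.

states=4 start=0 accept={2} delta: 0a->1 0b->1 1a->2 1b->2 2a->0 2b->3 3a->1 3b->0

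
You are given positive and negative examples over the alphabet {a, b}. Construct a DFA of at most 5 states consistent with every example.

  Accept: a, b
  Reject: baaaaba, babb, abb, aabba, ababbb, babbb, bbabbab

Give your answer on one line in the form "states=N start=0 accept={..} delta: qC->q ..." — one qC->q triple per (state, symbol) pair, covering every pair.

states=3 start=0 accept={0,1} delta: 0a->0 0b->1 1a->1 1b->2 2a->2 2b->2

Grow the machine one transition at a time. Run the examples from 0; the earliest place one falls off (shortest prefix, ties alphabetical) gets sent to the lowest-numbered state that keeps every Accept/Reject pair distinguishable — a pair clashes when both reach the same state with identical unread suffix — and to a fresh state only if none does.
a: 0a undefined. 0a->0: ok.
b: 0b undefined. 0b->0: no, a/baaaaba meet in 0. Open state 1: 0b->1.
ba: 1a undefined. 1a->0: no, a/baaaaba meet in 0. 1a->1: ok.
bb: 1b undefined. 1b->0: no, a/baaaaba meet in 0. 1b->1: no, b/baaaaba meet in 1. Open state 2: 1b->2.
bba: 2a undefined. 2a->0: no, a/baaaaba meet in 0. 2a->1: no, b/baaaaba meet in 1. 2a->2: ok.
babb: 2b undefined. 2b->0: no, a/babb meet in 0. 2b->1: no, b/babb meet in 1. 2b->2: ok.
All examples now run through 3 states with every (state, symbol) defined. Accept strings end in {0,1}, Reject strings end in {2}; accept={0,1}.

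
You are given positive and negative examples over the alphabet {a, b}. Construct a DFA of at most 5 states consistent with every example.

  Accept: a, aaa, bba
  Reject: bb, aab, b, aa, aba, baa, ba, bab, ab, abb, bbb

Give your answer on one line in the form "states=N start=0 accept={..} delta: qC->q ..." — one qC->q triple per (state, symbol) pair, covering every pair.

State merging on the prefix tree: take the shortest (then alphabetical) example prefix whose next move is undefined and point that move at state 0, else 1, else 2, ...; a target is out if some Accept/Reject pair would then sit in one state with the same input left (inseparable). If every existing state is out, open a new one.
a: 0a undefined. 0a->0: no, a/aa meet in 0. Open state 1: 0a->1.
b: 0b undefined. 0b->0: no, a/ba meet in 1. 0b->1: no, a/b meet in 1. Open state 2: 0b->2.
aa: 1a undefined. 1a->0: ok.
ab: 1b undefined. 1b->0: no, a/aba meet in 1. 1b->1: no, a/ab meet in 1. 1b->2: ok.
ba: 2a undefined. 2a->0: no, a/baa meet in 1. 2a->1: no, a/aba meet in 1. 2a->2: ok.
bb: 2b undefined. 2b->0: ok.
All examples now run through 3 states with every (state, symbol) defined. Accept strings end in {1}, Reject strings end in {0,2}; accept={1}.

states=3 start=0 accept={1} delta: 0a->1 0b->2 1a->0 1b->2 2a->2 2b->0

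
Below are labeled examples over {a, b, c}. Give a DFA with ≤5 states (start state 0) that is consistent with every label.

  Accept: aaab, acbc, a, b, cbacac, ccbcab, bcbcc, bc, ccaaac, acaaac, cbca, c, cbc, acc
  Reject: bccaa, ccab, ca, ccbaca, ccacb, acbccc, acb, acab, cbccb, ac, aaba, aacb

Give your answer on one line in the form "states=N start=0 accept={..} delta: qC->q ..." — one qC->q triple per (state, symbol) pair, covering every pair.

State merging on the prefix tree: take the shortest (then alphabetical) example prefix whose next move is undefined and point that move at state 0, else 1, else 2, ...; a target is out if some Accept/Reject pair would then sit in one state with the same input left (inseparable). If every existing state is out, open a new one.
a: 0a undefined. 0a->0: no, c/ac meet in 0 with "c" left. Open state 1: 0a->1.
b: 0b undefined. 0b->0: ok.
c: 0c undefined. 0c->0: no, a/ca meet in 1. 0c->1: ok.
aa: 1a undefined. 1a->0: no, aaab/aacb meet in 1 with "b" left. 1a->1: no, a/ca meet in 1. Open state 2: 1a->2.
ac: 1c undefined. 1c->0: no, acbc/ccbaca meet in 1. 1c->1: no, a/ac meet in 1. 1c->2: no, aaab/ccab meet in 2 with "ab" left. Open state 3: 1c->3.
cb: 1b undefined. 1b->0: no, bcbcc/ac meet in 3. 1b->1: no, cbc/ac meet in 3. 1b->2: ok.
aaa: 2a undefined. 2a->0: ok.
aab: 2b undefined. 2b->0: no, a/aaba meet in 1. 2b->1: ok.
aac: 2c undefined. 2c->0: no, aaab/aacb meet in 0. 2c->1: no, bcbcc/ac meet in 3. 2c->2: no, a/cbccb meet in 1. 2c->3: no, cbacac/ac meet in 3. Open state 4: 2c->4.
aca: 3a undefined. 3a->0: no, aaab/ccab meet in 0. 3a->1: ok.
acb: 3b undefined. 3b->0: no, aaab/ccacb meet in 0. 3b->1: no, acbc/ac meet in 3. 3b->2: ok.
acc: 3c undefined. 3c->0: ok.
aacb: 4b undefined. 4b->0: no, aaab/aacb meet in 0. 4b->1: no, a/aacb meet in 1. 4b->2: ok.
cbca: 4a undefined. 4a->0: ok.
cbcc: 4c undefined. 4c->0: no, aaab/cbccb meet in 0. 4c->1: ok.
All examples now run through 5 states with every (state, symbol) defined. Accept strings end in {0,1,4}, Reject strings end in {2,3}; accept={0,1,4}.

states=5 start=0 accept={0,1,4} delta: 0a->1 0b->0 0c->1 1a->2 1b->2 1c->3 2a->0 2b->1 2c->4 3a->1 3b->2 3c->0 4a->0 4b->2 4c->1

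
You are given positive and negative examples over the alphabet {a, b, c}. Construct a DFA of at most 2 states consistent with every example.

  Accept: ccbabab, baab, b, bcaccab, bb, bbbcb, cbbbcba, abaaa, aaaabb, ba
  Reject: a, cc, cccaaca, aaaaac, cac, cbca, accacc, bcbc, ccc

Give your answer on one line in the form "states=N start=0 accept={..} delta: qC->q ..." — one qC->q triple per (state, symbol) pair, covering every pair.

states=2 start=0 accept={1} delta: 0a->0 0b->1 0c->0 1a->1 1b->1 1c->0

Fold the examples into a partial DFA from state 0: repeatedly fix the first undefined (state, symbol) met by the shortest-then-alphabetical prefix, trying targets in increasing order and rejecting any under which an Accept and a Reject string meet in one state with the same remainder; add a state when all current targets are rejected. Accepting states are where Accept strings end.
a: 0a undefined. 0a->0: ok.
b: 0b undefined. 0b->0: no, baab/a meet in 0. Open state 1: 0b->1.
c: 0c undefined. 0c->0: ok.
ba: 1a undefined. 1a->0: no, abaaa/a meet in 0. 1a->1: ok.
bb: 1b undefined. 1b->0: no, baab/a meet in 0. 1b->1: ok.
bc: 1c undefined. 1c->0: ok.
All examples now run through 2 states with every (state, symbol) defined. Accept strings end in {1}, Reject strings end in {0}; accept={1}.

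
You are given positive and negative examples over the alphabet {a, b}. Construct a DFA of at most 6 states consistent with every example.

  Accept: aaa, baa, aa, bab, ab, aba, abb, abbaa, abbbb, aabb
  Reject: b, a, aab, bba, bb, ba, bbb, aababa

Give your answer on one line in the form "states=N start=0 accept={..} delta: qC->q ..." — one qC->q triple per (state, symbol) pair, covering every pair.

states=5 start=0 accept={2,3} delta: 0a->1 0b->0 1a->2 1b->3 2a->2 2b->4 3a->2 3b->2 4a->0 4b->2

State merging on the prefix tree: take the shortest (then alphabetical) example prefix whose next move is undefined and point that move at state 0, else 1, else 2, ...; a target is out if some Accept/Reject pair would then sit in one state with the same input left (inseparable). If every existing state is out, open a new one.
a: 0a undefined. 0a->0: no, aaa/a meet in 0. Open state 1: 0a->1.
b: 0b undefined. 0b->0: ok.
aa: 1a undefined. 1a->0: no, aaa/a meet in 1. 1a->1: no, aaa/a meet in 1. Open state 2: 1a->2.
ab: 1b undefined. 1b->0: no, bab/b meet in 0. 1b->1: no, bab/a meet in 1. 1b->2: no, abb/aab meet in 2 with "b" left. Open state 3: 1b->3.
aaa: 2a undefined. 2a->0: no, aaa/b meet in 0. 2a->1: no, aaa/a meet in 1. 2a->2: ok.
aab: 2b undefined. 2b->0: no, aba/aababa meet in 3 with "a" left. 2b->1: no, aaa/aababa meet in 2. 2b->2: no, aaa/aab meet in 2. 2b->3: no, bab/aab meet in 3. Open state 4: 2b->4.
aba: 3a undefined. 3a->0: no, aba/b meet in 0. 3a->1: no, aba/a meet in 1. 3a->2: ok.
abb: 3b undefined. 3b->0: no, abb/b meet in 0. 3b->1: no, abb/a meet in 1. 3b->2: ok.
aaba: 4a undefined. 4a->0: ok.
aabb: 4b undefined. 4b->0: no, abbbb/b meet in 0. 4b->1: no, abbbb/a meet in 1. 4b->2: ok.
All examples now run through 5 states with every (state, symbol) defined. Accept strings end in {2,3}, Reject strings end in {0,1,4}; accept={2,3}.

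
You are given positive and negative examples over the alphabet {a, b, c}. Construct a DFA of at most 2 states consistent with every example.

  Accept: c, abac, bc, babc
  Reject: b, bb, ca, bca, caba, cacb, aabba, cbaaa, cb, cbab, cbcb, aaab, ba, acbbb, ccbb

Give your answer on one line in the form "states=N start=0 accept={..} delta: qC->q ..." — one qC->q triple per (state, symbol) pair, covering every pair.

Grow the machine one transition at a time. Run the examples from 0; the earliest place one falls off (shortest prefix, ties alphabetical) gets sent to the lowest-numbered state that keeps every Accept/Reject pair distinguishable — a pair clashes when both reach the same state with identical unread suffix — and to a fresh state only if none does.
a: 0a undefined. 0a->0: ok.
b: 0b undefined. 0b->0: ok.
c: 0c undefined. 0c->0: no, c/b meet in 0. Open state 1: 0c->1.
ca: 1a undefined. 1a->0: ok.
cb: 1b undefined. 1b->0: ok.
cc: 1c undefined. 1c->0: ok.
All examples now run through 2 states with every (state, symbol) defined. Accept strings end in {1}, Reject strings end in {0}; accept={1}.

states=2 start=0 accept={1} delta: 0a->0 0b->0 0c->1 1a->0 1b->0 1c->0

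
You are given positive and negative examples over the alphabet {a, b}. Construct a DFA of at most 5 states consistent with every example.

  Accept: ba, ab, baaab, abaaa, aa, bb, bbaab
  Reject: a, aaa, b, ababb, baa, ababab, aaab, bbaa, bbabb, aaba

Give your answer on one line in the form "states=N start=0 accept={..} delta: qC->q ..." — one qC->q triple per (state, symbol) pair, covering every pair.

states=5 start=0 accept={2} delta: 0a->1 0b->1 1a->2 1b->2 2a->3 2b->0 3a->1 3b->4 4a->0 4b->0

Grow the machine one transition at a time. Run the examples from 0; the earliest place one falls off (shortest prefix, ties alphabetical) gets sent to the lowest-numbered state that keeps every Accept/Reject pair distinguishable — a pair clashes when both reach the same state with identical unread suffix — and to a fresh state only if none does.
a: 0a undefined. 0a->0: no, ba/aaba meet in 0 with "ba" left. Open state 1: 0a->1.
b: 0b undefined. 0b->0: no, ba/a meet in 1. 0b->1: ok.
aa: 1a undefined. 1a->0: no, ba/aaba meet in 0. 1a->1: no, ba/a meet in 1. Open state 2: 1a->2.
ab: 1b undefined. 1b->0: no, ba/bbaa meet in 2. 1b->1: no, ab/a meet in 1. 1b->2: ok.
aaa: 2a undefined. 2a->0: no, ba/ababb meet in 2. 2a->1: no, ba/ababab meet in 2. 2a->2: no, ba/aaa meet in 2. Open state 3: 2a->3.
aab: 2b undefined. 2b->0: ok.
aaab: 3b undefined. 3b->0: no, ba/ababab meet in 2. 3b->1: no, ba/ababb meet in 2. 3b->2: no, ba/ababab meet in 2. 3b->3: no, baaab/ababab meet in 3 with "ab" left. Open state 4: 3b->4.
abaa: 3a undefined. 3a->0: no, baaab/a meet in 1. 3a->1: ok.
ababa: 4a undefined. 4a->0: ok.
ababb: 4b undefined. 4b->0: ok.
All examples now run through 5 states with every (state, symbol) defined. Accept strings end in {2}, Reject strings end in {0,1,3,4}; accept={2}.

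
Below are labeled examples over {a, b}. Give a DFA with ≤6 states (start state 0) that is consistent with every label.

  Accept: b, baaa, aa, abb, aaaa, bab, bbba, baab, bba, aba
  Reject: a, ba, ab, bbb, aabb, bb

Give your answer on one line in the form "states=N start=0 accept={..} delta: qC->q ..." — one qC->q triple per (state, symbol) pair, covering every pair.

states=5 start=0 accept={0,2,4} delta: 0a->1 0b->2 1a->0 1b->3 2a->3 2b->1 3a->4 3b->0 4a->0 4b->0

Grow the machine one transition at a time. Run the examples from 0; the earliest place one falls off (shortest prefix, ties alphabetical) gets sent to the lowest-numbered state that keeps every Accept/Reject pair distinguishable — a pair clashes when both reach the same state with identical unread suffix — and to a fresh state only if none does.
a: 0a undefined. 0a->0: no, b/ab meet in 0 with "b" left. Open state 1: 0a->1.
b: 0b undefined. 0b->0: no, b/bbb meet in 0. 0b->1: no, b/a meet in 1. Open state 2: 0b->2.
aa: 1a undefined. 1a->0: ok.
ab: 1b undefined. 1b->0: no, aa/ab meet in 0. 1b->1: no, abb/a meet in 1. 1b->2: no, b/ab meet in 2. Open state 3: 1b->3.
ba: 2a undefined. 2a->0: no, baaa/ba meet in 0. 2a->1: no, baaa/a meet in 1. 2a->2: no, b/ba meet in 2. 2a->3: ok.
bb: 2b undefined. 2b->0: no, b/bbb meet in 2. 2b->1: ok.
aba: 3a undefined. 3a->0: no, baaa/a meet in 1. 3a->1: no, bbba/a meet in 1. 3a->2: no, baaa/ba meet in 3. 3a->3: no, baaa/ba meet in 3. Open state 4: 3a->4.
abb: 3b undefined. 3b->0: ok.
baaa: 4a undefined. 4a->0: ok.
baab: 4b undefined. 4b->0: ok.
All examples now run through 5 states with every (state, symbol) defined. Accept strings end in {0,2,4}, Reject strings end in {1,3}; accept={0,2,4}.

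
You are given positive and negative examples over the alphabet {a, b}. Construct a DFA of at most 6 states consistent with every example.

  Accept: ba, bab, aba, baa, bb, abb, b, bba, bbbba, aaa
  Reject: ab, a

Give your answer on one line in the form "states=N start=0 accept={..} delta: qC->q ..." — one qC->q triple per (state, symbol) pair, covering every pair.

Grow the machine one transition at a time. Run the examples from 0; the earliest place one falls off (shortest prefix, ties alphabetical) gets sent to the lowest-numbered state that keeps every Accept/Reject pair distinguishable — a pair clashes when both reach the same state with identical unread suffix — and to a fresh state only if none does.
a: 0a undefined. 0a->0: no, b/ab meet in 0 with "b" left. Open state 1: 0a->1.
b: 0b undefined. 0b->0: no, ba/a meet in 1. 0b->1: no, bb/ab meet in 1 with "b" left. Open state 2: 0b->2.
aa: 1a undefined. 1a->0: no, aaa/a meet in 1. 1a->1: no, aaa/a meet in 1. 1a->2: ok.
ab: 1b undefined. 1b->0: no, aba/a meet in 1. 1b->1: no, abb/ab meet in 1. 1b->2: no, b/ab meet in 2. Open state 3: 1b->3.
ba: 2a undefined. 2a->0: no, baa/a meet in 1. 2a->1: no, ba/a meet in 1. 2a->2: ok.
bb: 2b undefined. 2b->0: no, bba/a meet in 1. 2b->1: no, bab/a meet in 1. 2b->2: ok.
aba: 3a undefined. 3a->0: ok.
abb: 3b undefined. 3b->0: ok.
All examples now run through 4 states with every (state, symbol) defined. Accept strings end in {0,2}, Reject strings end in {1,3}; accept={0,2}.

states=4 start=0 accept={0,2} delta: 0a->1 0b->2 1a->2 1b->3 2a->2 2b->2 3a->0 3b->0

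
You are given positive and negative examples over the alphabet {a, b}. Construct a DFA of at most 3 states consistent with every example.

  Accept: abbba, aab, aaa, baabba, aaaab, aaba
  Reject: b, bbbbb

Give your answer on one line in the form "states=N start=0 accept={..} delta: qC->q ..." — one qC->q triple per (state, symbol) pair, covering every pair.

Fold the examples into a partial DFA from state 0: repeatedly fix the first undefined (state, symbol) met by the shortest-then-alphabetical prefix, trying targets in increasing order and rejecting any under which an Accept and a Reject string meet in one state with the same remainder; add a state when all current targets are rejected. Accepting states are where Accept strings end.
a: 0a undefined. 0a->0: no, aab/b meet in 0 with "b" left. Open state 1: 0a->1.
b: 0b undefined. 0b->0: ok.
aa: 1a undefined. 1a->0: no, aab/b meet in 0. 1a->1: ok.
ab: 1b undefined. 1b->0: no, aab/b meet in 0. 1b->1: ok.
All examples now run through 2 states with every (state, symbol) defined. Accept strings end in {1}, Reject strings end in {0}; accept={1}.

states=2 start=0 accept={1} delta: 0a->1 0b->0 1a->1 1b->1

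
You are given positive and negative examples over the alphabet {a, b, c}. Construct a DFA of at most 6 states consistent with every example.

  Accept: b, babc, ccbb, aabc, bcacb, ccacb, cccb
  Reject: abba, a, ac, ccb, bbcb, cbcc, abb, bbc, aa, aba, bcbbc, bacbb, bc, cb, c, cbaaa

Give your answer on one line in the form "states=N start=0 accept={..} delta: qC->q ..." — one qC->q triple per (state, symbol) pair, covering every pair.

Grow the machine one transition at a time. Run the examples from 0; the earliest place one falls off (shortest prefix, ties alphabetical) gets sent to the lowest-numbered state that keeps every Accept/Reject pair distinguishable — a pair clashes when both reach the same state with identical unread suffix — and to a fresh state only if none does.
a: 0a undefined. 0a->0: no, aabc/bc meet in 0 with "bc" left. Open state 1: 0a->1.
b: 0b undefined. 0b->0: ok.
c: 0c undefined. 0c->0: no, b/ccb meet in 0. 0c->1: no, ccbb/bacbb meet in 1 with "cbb" left. Open state 2: 0c->2.
aa: 1a undefined. 1a->0: no, b/aa meet in 0. 1a->1: ok.
ab: 1b undefined. 1b->0: no, b/abb meet in 0. 1b->1: no, babc/ac meet in 1 with "c" left. 1b->2: ok.
ac: 1c undefined. 1c->0: no, b/ac meet in 0. 1c->1: ok.
cb: 2b undefined. 2b->0: no, b/bbcb meet in 0. 2b->1: no, babc/bcbbc meet in 2 with "c" left. 2b->2: no, babc/bcbbc meet in 2 with "c" left. Open state 3: 2b->3.
cc: 2c undefined. 2c->0: no, b/ccb meet in 0. 2c->1: no, babc/a meet in 1. 2c->2: no, babc/bbc meet in 2. 2c->3: no, babc/bbcb meet in 3. Open state 4: 2c->4.
aba: 2a undefined. 2a->0: no, b/aba meet in 0. 2a->1: no, bcacb/bbc meet in 2. 2a->2: no, bcacb/ccb meet in 4 with "b" left. 2a->3: ok.
cba: 3a undefined. 3a->0: no, b/abba meet in 0. 3a->1: ok.
cbc: 3c undefined. 3c->0: ok.
cca: 4a undefined. 4a->0: no, ccacb/bbcb meet in 3. 4a->1: no, ccacb/cbcc meet in 2. 4a->2: no, ccacb/ccb meet in 4 with "b" left. 4a->3: ok.
ccb: 4b undefined. 4b->0: no, b/ccb meet in 0. 4b->1: no, ccbb/cbcc meet in 2. 4b->2: no, ccbb/bbcb meet in 3. 4b->3: ok.
ccc: 4c undefined. 4c->0: ok.
bcbb: 3b undefined. 3b->0: ok.
All examples now run through 5 states with every (state, symbol) defined. Accept strings end in {0,4}, Reject strings end in {1,2,3}; accept={0,4}.

states=5 start=0 accept={0,4} delta: 0a->1 0b->0 0c->2 1a->1 1b->2 1c->1 2a->3 2b->3 2c->4 3a->1 3b->0 3c->0 4a->3 4b->3 4c->0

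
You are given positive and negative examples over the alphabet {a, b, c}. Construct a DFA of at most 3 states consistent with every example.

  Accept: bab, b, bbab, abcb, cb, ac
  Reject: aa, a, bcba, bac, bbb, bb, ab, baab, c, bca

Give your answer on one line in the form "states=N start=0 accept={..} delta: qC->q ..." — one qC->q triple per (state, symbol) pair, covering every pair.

Grow the machine one transition at a time. Run the examples from 0; the earliest place one falls off (shortest prefix, ties alphabetical) gets sent to the lowest-numbered state that keeps every Accept/Reject pair distinguishable — a pair clashes when both reach the same state with identical unread suffix — and to a fresh state only if none does.
a: 0a undefined. 0a->0: no, b/ab meet in 0 with "b" left. Open state 1: 0a->1.
b: 0b undefined. 0b->0: no, bab/ab meet in 1 with "b" left. 0b->1: no, b/a meet in 1. Open state 2: 0b->2.
c: 0c undefined. 0c->0: ok.
aa: 1a undefined. 1a->0: ok.
ab: 1b undefined. 1b->0: ok.
ac: 1c undefined. 1c->0: no, ac/aa meet in 0. 1c->1: no, ac/a meet in 1. 1c->2: ok.
ba: 2a undefined. 2a->0: ok.
bb: 2b undefined. 2b->0: no, bab/bbb meet in 2. 2b->1: ok.
bc: 2c undefined. 2c->0: ok.
All examples now run through 3 states with every (state, symbol) defined. Accept strings end in {2}, Reject strings end in {0,1}; accept={2}.

states=3 start=0 accept={2} delta: 0a->1 0b->2 0c->0 1a->0 1b->0 1c->2 2a->0 2b->1 2c->0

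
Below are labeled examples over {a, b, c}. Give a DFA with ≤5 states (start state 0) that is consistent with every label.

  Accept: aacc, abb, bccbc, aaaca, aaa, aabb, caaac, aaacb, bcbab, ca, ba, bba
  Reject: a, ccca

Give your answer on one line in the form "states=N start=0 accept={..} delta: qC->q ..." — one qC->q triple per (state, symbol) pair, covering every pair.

Fold the examples into a partial DFA from state 0: repeatedly fix the first undefined (state, symbol) met by the shortest-then-alphabetical prefix, trying targets in increasing order and rejecting any under which an Accept and a Reject string meet in one state with the same remainder; add a state when all current targets are rejected. Accepting states are where Accept strings end.
a: 0a undefined. 0a->0: no, aaa/a meet in 0. Open state 1: 0a->1.
b: 0b undefined. 0b->0: no, ba/a meet in 1. 0b->1: ok.
c: 0c undefined. 0c->0: no, ca/a meet in 1. 0c->1: ok.
aa: 1a undefined. 1a->0: no, aaa/a meet in 1. 1a->1: no, aaa/a meet in 1. Open state 2: 1a->2.
ab: 1b undefined. 1b->0: no, abb/a meet in 1. 1b->1: no, abb/a meet in 1. 1b->2: ok.
bc: 1c undefined. 1c->0: no, ca/ccca meet in 2. 1c->1: no, ca/ccca meet in 2. 1c->2: ok.
aaa: 2a undefined. 2a->0: ok.
aab: 2b undefined. 2b->0: no, aabb/a meet in 1. 2b->1: no, abb/a meet in 1. 2b->2: no, bcbab/a meet in 1. Open state 3: 2b->3.
aac: 2c undefined. 2c->0: no, aacc/a meet in 1. 2c->1: no, aacc/ccca meet in 2. 2c->2: no, aaa/ccca meet in 0. 2c->3: ok.
aabb: 3b undefined. 3b->0: no, bccbc/a meet in 1. 3b->1: no, aabb/a meet in 1. 3b->2: ok.
aacc: 3c undefined. 3c->0: ok.
bcba: 3a undefined. 3a->0: no, aacc/ccca meet in 0. 3a->1: ok.
All examples now run through 4 states with every (state, symbol) defined. Accept strings end in {0,2,3}, Reject strings end in {1}; accept={0,2,3}.

states=4 start=0 accept={0,2,3} delta: 0a->1 0b->1 0c->1 1a->2 1b->2 1c->2 2a->0 2b->3 2c->3 3a->1 3b->2 3c->0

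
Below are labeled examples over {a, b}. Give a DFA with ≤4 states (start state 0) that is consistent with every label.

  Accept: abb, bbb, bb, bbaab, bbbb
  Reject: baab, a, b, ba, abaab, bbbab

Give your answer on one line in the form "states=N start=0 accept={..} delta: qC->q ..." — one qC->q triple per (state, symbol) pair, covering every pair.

State merging on the prefix tree: take the shortest (then alphabetical) example prefix whose next move is undefined and point that move at state 0, else 1, else 2, ...; a target is out if some Accept/Reject pair would then sit in one state with the same input left (inseparable). If every existing state is out, open a new one.
a: 0a undefined. 0a->0: ok.
b: 0b undefined. 0b->0: no, abb/baab meet in 0. Open state 1: 0b->1.
ba: 1a undefined. 1a->0: ok.
bb: 1b undefined. 1b->0: no, abb/a meet in 0. 1b->1: no, abb/baab meet in 1. Open state 2: 1b->2.
bba: 2a undefined. 2a->0: no, bbaab/baab meet in 1. 2a->1: no, bbaab/baab meet in 1. 2a->2: ok.
bbb: 2b undefined. 2b->0: no, bbb/a meet in 0. 2b->1: no, bbb/baab meet in 1. 2b->2: no, abb/bbbab meet in 2. Open state 3: 2b->3.
bbba: 3a undefined. 3a->0: ok.
bbbb: 3b undefined. 3b->0: no, bbbb/a meet in 0. 3b->1: no, bbbb/baab meet in 1. 3b->2: ok.
All examples now run through 4 states with every (state, symbol) defined. Accept strings end in {2,3}, Reject strings end in {0,1}; accept={2,3}.

states=4 start=0 accept={2,3} delta: 0a->0 0b->1 1a->0 1b->2 2a->2 2b->3 3a->0 3b->2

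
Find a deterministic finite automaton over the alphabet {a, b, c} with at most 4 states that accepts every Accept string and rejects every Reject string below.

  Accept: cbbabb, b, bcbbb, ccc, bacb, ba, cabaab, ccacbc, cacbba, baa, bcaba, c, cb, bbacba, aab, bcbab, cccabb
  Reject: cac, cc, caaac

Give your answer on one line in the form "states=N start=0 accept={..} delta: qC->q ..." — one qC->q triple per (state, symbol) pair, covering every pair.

Grow the machine one transition at a time. Run the examples from 0; the earliest place one falls off (shortest prefix, ties alphabetical) gets sent to the lowest-numbered state that keeps every Accept/Reject pair distinguishable — a pair clashes when both reach the same state with identical unread suffix — and to a fresh state only if none does.
a: 0a undefined. 0a->0: ok.
b: 0b undefined. 0b->0: ok.
c: 0c undefined. 0c->0: no, cbbabb/cac meet in 0. Open state 1: 0c->1.
ca: 1a undefined. 1a->0: no, c/cac meet in 1. 1a->1: ok.
cb: 1b undefined. 1b->0: ok.
cc: 1c undefined. 1c->0: no, cbbabb/cac meet in 0. 1c->1: no, ccc/cac meet in 1. Open state 2: 1c->2.
cca: 2a undefined. 2a->0: ok.
ccc: 2c undefined. 2c->0: ok.
cacb: 2b undefined. 2b->0: ok.
All examples now run through 3 states with every (state, symbol) defined. Accept strings end in {0,1}, Reject strings end in {2}; accept={0,1}.

states=3 start=0 accept={0,1} delta: 0a->0 0b->0 0c->1 1a->1 1b->0 1c->2 2a->0 2b->0 2c->0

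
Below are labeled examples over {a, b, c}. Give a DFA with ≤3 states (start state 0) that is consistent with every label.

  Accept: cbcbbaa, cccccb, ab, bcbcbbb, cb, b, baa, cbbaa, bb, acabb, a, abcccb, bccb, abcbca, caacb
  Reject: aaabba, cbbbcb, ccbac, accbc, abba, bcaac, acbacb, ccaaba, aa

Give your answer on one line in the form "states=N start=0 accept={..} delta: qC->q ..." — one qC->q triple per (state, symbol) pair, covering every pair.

Fold the examples into a partial DFA from state 0: repeatedly fix the first undefined (state, symbol) met by the shortest-then-alphabetical prefix, trying targets in increasing order and rejecting any under which an Accept and a Reject string meet in one state with the same remainder; add a state when all current targets are rejected. Accepting states are where Accept strings end.
a: 0a undefined. 0a->0: no, a/aa meet in 0. Open state 1: 0a->1.
b: 0b undefined. 0b->0: no, baa/aa meet in 1 with "a" left. 0b->1: ok.
c: 0c undefined. 0c->0: ok.
aa: 1a undefined. 1a->0: ok.
ab: 1b undefined. 1b->0: no, ab/aaabba meet in 0. 1b->1: ok.
ac: 1c undefined. 1c->0: no, cbcbbaa/cbbbcb meet in 1. 1c->1: no, cbcbbaa/cbbbcb meet in 1. Open state 2: 1c->2.
aca: 2a undefined. 2a->0: ok.
acb: 2b undefined. 2b->0: ok.
acc: 2c undefined. 2c->0: ok.
All examples now run through 3 states with every (state, symbol) defined. Accept strings end in {1}, Reject strings end in {0,2}; accept={1}.

states=3 start=0 accept={1} delta: 0a->1 0b->1 0c->0 1a->0 1b->1 1c->2 2a->0 2b->0 2c->0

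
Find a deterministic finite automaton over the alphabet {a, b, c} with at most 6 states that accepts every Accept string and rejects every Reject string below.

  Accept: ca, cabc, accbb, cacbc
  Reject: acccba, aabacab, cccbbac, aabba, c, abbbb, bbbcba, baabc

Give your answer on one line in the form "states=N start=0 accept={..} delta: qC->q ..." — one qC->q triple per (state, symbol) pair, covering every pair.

Fold the examples into a partial DFA from state 0: repeatedly fix the first undefined (state, symbol) met by the shortest-then-alphabetical prefix, trying targets in increasing order and rejecting any under which an Accept and a Reject string meet in one state with the same remainder; add a state when all current targets are rejected. Accepting states are where Accept strings end.
a: 0a undefined. 0a->0: ok.
b: 0b undefined. 0b->0: ok.
c: 0c undefined. 0c->0: no, ca/acccba meet in 0. Open state 1: 0c->1.
ca: 1a undefined. 1a->0: no, ca/aabacab meet in 0. 1a->1: no, ca/c meet in 1. Open state 2: 1a->2.
cc: 1c undefined. 1c->0: no, accbb/aabba meet in 0. 1c->1: ok.
cab: 2b undefined. 2b->0: no, cabc/c meet in 1. 2b->1: no, cabc/aabacab meet in 1. 2b->2: no, ca/aabacab meet in 2. Open state 3: 2b->3.
cac: 2c undefined. 2c->0: no, cacbc/c meet in 1. 2c->1: ok.
accb: 1b undefined. 1b->0: no, accbb/acccba meet in 0. 1b->1: no, ca/acccba meet in 2. 1b->2: no, accbb/aabacab meet in 3. 1b->3: ok.
cabc: 3c undefined. 3c->0: no, cabc/aabba meet in 0. 3c->1: no, cabc/c meet in 1. 3c->2: ok.
accbb: 3b undefined. 3b->0: no, accbb/aabba meet in 0. 3b->1: no, accbb/cccbbac meet in 1. 3b->2: ok.
acccba: 3a undefined. 3a->0: ok.
cccbba: 2a undefined. 2a->0: ok.
All examples now run through 4 states with every (state, symbol) defined. Accept strings end in {2}, Reject strings end in {0,1,3}; accept={2}.

states=4 start=0 accept={2} delta: 0a->0 0b->0 0c->1 1a->2 1b->3 1c->1 2a->0 2b->3 2c->1 3a->0 3b->2 3c->2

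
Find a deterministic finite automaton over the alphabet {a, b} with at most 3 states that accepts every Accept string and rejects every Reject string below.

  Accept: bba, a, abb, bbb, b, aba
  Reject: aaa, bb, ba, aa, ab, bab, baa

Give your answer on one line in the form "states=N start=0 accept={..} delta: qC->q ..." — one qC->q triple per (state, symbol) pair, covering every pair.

states=3 start=0 accept={1} delta: 0a->1 0b->1 1a->2 1b->0 2a->0 2b->0

Grow the machine one transition at a time. Run the examples from 0; the earliest place one falls off (shortest prefix, ties alphabetical) gets sent to the lowest-numbered state that keeps every Accept/Reject pair distinguishable — a pair clashes when both reach the same state with identical unread suffix — and to a fresh state only if none does.
a: 0a undefined. 0a->0: no, a/aaa meet in 0. Open state 1: 0a->1.
b: 0b undefined. 0b->0: no, bba/ba meet in 1. 0b->1: ok.
aa: 1a undefined. 1a->0: no, a/aaa meet in 1. 1a->1: no, a/aaa meet in 1. Open state 2: 1a->2.
ab: 1b undefined. 1b->0: ok.
aaa: 2a undefined. 2a->0: ok.
bab: 2b undefined. 2b->0: ok.
All examples now run through 3 states with every (state, symbol) defined. Accept strings end in {1}, Reject strings end in {0,2}; accept={1}.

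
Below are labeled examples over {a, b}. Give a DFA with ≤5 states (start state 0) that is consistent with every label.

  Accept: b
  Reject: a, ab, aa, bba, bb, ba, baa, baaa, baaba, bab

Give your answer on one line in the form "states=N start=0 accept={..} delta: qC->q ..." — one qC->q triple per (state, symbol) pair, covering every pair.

Grow the machine one transition at a time. Run the examples from 0; the earliest place one falls off (shortest prefix, ties alphabetical) gets sent to the lowest-numbered state that keeps every Accept/Reject pair distinguishable — a pair clashes when both reach the same state with identical unread suffix — and to a fresh state only if none does.
a: 0a undefined. 0a->0: no, b/ab meet in 0 with "b" left. Open state 1: 0a->1.
b: 0b undefined. 0b->0: no, b/bb meet in 0. 0b->1: no, b/a meet in 1. Open state 2: 0b->2.
aa: 1a undefined. 1a->0: ok.
ab: 1b undefined. 1b->0: ok.
ba: 2a undefined. 2a->0: no, b/bab meet in 2. 2a->1: ok.
bb: 2b undefined. 2b->0: ok.
All examples now run through 3 states with every (state, symbol) defined. Accept strings end in {2}, Reject strings end in {0,1}; accept={2}.

states=3 start=0 accept={2} delta: 0a->1 0b->2 1a->0 1b->0 2a->1 2b->0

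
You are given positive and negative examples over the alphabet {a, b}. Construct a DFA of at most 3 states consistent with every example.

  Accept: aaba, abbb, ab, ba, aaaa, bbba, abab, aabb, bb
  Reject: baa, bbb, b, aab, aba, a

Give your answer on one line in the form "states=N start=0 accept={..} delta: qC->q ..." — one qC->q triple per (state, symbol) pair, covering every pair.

states=2 start=0 accept={0} delta: 0a->1 0b->1 1a->0 1b->0

Grow the machine one transition at a time. Run the examples from 0; the earliest place one falls off (shortest prefix, ties alphabetical) gets sent to the lowest-numbered state that keeps every Accept/Reject pair distinguishable — a pair clashes when both reach the same state with identical unread suffix — and to a fresh state only if none does.
a: 0a undefined. 0a->0: no, aaba/aba meet in 0 with "ba" left. Open state 1: 0a->1.
b: 0b undefined. 0b->0: no, ba/a meet in 1. 0b->1: ok.
aa: 1a undefined. 1a->0: ok.
ab: 1b undefined. 1b->0: ok.
All examples now run through 2 states with every (state, symbol) defined. Accept strings end in {0}, Reject strings end in {1}; accept={0}.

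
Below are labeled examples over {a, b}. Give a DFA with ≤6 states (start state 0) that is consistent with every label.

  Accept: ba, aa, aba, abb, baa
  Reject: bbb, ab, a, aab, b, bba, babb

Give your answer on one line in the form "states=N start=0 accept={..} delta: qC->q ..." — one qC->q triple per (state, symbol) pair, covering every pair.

State merging on the prefix tree: take the shortest (then alphabetical) example prefix whose next move is undefined and point that move at state 0, else 1, else 2, ...; a target is out if some Accept/Reject pair would then sit in one state with the same input left (inseparable). If every existing state is out, open a new one.
a: 0a undefined. 0a->0: no, aa/a meet in 0. Open state 1: 0a->1.
b: 0b undefined. 0b->0: no, ba/a meet in 1. 0b->1: no, aba/bba meet in 1 with "ba" left. Open state 2: 0b->2.
aa: 1a undefined. 1a->0: ok.
ab: 1b undefined. 1b->0: no, aa/ab meet in 0. 1b->1: no, abb/ab meet in 1. 1b->2: ok.
ba: 2a undefined. 2a->0: no, abb/babb meet in 2 with "b" left. 2a->1: no, ba/a meet in 1. 2a->2: no, ba/ab meet in 2. Open state 3: 2a->3.
bb: 2b undefined. 2b->0: ok.
baa: 3a undefined. 3a->0: ok.
bab: 3b undefined. 3b->0: ok.
All examples now run through 4 states with every (state, symbol) defined. Accept strings end in {0,3}, Reject strings end in {1,2}; accept={0,3}.

states=4 start=0 accept={0,3} delta: 0a->1 0b->2 1a->0 1b->2 2a->3 2b->0 3a->0 3b->0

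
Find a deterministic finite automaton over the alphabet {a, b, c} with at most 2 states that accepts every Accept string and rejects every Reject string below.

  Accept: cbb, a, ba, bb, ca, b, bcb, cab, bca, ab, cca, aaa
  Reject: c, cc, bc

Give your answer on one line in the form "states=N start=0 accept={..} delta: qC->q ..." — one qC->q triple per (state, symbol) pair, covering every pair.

Fold the examples into a partial DFA from state 0: repeatedly fix the first undefined (state, symbol) met by the shortest-then-alphabetical prefix, trying targets in increasing order and rejecting any under which an Accept and a Reject string meet in one state with the same remainder; add a state when all current targets are rejected. Accepting states are where Accept strings end.
a: 0a undefined. 0a->0: ok.
b: 0b undefined. 0b->0: ok.
c: 0c undefined. 0c->0: no, cbb/c meet in 0. Open state 1: 0c->1.
ca: 1a undefined. 1a->0: ok.
cb: 1b undefined. 1b->0: ok.
cc: 1c undefined. 1c->0: no, cbb/cc meet in 0. 1c->1: ok.
All examples now run through 2 states with every (state, symbol) defined. Accept strings end in {0}, Reject strings end in {1}; accept={0}.

states=2 start=0 accept={0} delta: 0a->0 0b->0 0c->1 1a->0 1b->0 1c->1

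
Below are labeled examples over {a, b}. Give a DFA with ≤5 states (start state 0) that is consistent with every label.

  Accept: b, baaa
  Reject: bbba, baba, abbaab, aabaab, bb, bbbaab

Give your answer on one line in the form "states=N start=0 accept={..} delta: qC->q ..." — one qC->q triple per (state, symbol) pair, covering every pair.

Fold the examples into a partial DFA from state 0: repeatedly fix the first undefined (state, symbol) met by the shortest-then-alphabetical prefix, trying targets in increasing order and rejecting any under which an Accept and a Reject string meet in one state with the same remainder; add a state when all current targets are rejected. Accepting states are where Accept strings end.
a: 0a undefined. 0a->0: ok.
b: 0b undefined. 0b->0: no, b/bbba meet in 0. Open state 1: 0b->1.
ba: 1a undefined. 1a->0: no, b/aabaab meet in 1. 1a->1: ok.
bb: 1b undefined. 1b->0: no, b/bbba meet in 1. 1b->1: no, b/bbba meet in 1. Open state 2: 1b->2.
bbb: 2b undefined. 2b->0: no, b/bbbaab meet in 1. 2b->1: no, b/bbba meet in 1. 2b->2: ok.
abba: 2a undefined. 2a->0: no, b/abbaab meet in 1. 2a->1: no, b/bbba meet in 1. 2a->2: ok.
All examples now run through 3 states with every (state, symbol) defined. Accept strings end in {1}, Reject strings end in {2}; accept={1}.

states=3 start=0 accept={1} delta: 0a->0 0b->1 1a->1 1b->2 2a->2 2b->2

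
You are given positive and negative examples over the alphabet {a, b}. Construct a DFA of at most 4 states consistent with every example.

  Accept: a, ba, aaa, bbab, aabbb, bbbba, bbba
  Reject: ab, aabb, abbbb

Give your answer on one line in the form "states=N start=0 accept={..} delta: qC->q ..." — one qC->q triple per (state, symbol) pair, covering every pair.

Grow the machine one transition at a time. Run the examples from 0; the earliest place one falls off (shortest prefix, ties alphabetical) gets sent to the lowest-numbered state that keeps every Accept/Reject pair distinguishable — a pair clashes when both reach the same state with identical unread suffix — and to a fresh state only if none does.
a: 0a undefined. 0a->0: ok.
b: 0b undefined. 0b->0: no, a/ab meet in 0. Open state 1: 0b->1.
ba: 1a undefined. 1a->0: ok.
bb: 1b undefined. 1b->0: no, a/aabb meet in 0. 1b->1: no, bbab/ab meet in 1. Open state 2: 1b->2.
bba: 2a undefined. 2a->0: no, bbab/ab meet in 1. 2a->1: no, bbab/aabb meet in 2. 2a->2: ok.
bbb: 2b undefined. 2b->0: ok.
All examples now run through 3 states with every (state, symbol) defined. Accept strings end in {0}, Reject strings end in {1,2}; accept={0}.

states=3 start=0 accept={0} delta: 0a->0 0b->1 1a->0 1b->2 2a->2 2b->0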